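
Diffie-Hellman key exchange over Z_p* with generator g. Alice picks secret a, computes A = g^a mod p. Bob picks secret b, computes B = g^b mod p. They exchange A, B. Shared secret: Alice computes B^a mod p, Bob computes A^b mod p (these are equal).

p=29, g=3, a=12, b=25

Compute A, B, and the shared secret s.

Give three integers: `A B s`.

Answer: 16 14 25

Derivation:
A = 3^12 mod 29  (bits of 12 = 1100)
  bit 0 = 1: r = r^2 * 3 mod 29 = 1^2 * 3 = 1*3 = 3
  bit 1 = 1: r = r^2 * 3 mod 29 = 3^2 * 3 = 9*3 = 27
  bit 2 = 0: r = r^2 mod 29 = 27^2 = 4
  bit 3 = 0: r = r^2 mod 29 = 4^2 = 16
  -> A = 16
B = 3^25 mod 29  (bits of 25 = 11001)
  bit 0 = 1: r = r^2 * 3 mod 29 = 1^2 * 3 = 1*3 = 3
  bit 1 = 1: r = r^2 * 3 mod 29 = 3^2 * 3 = 9*3 = 27
  bit 2 = 0: r = r^2 mod 29 = 27^2 = 4
  bit 3 = 0: r = r^2 mod 29 = 4^2 = 16
  bit 4 = 1: r = r^2 * 3 mod 29 = 16^2 * 3 = 24*3 = 14
  -> B = 14
s = B^a = 14^12 mod 29  (bits of 12 = 1100)
  bit 0 = 1: r = r^2 * 14 mod 29 = 1^2 * 14 = 1*14 = 14
  bit 1 = 1: r = r^2 * 14 mod 29 = 14^2 * 14 = 22*14 = 18
  bit 2 = 0: r = r^2 mod 29 = 18^2 = 5
  bit 3 = 0: r = r^2 mod 29 = 5^2 = 25
  -> s = B^a = 25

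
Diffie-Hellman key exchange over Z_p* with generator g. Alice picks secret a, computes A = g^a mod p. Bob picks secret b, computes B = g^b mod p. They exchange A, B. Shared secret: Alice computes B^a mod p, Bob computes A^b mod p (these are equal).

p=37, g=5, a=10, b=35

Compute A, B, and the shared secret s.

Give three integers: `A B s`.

Answer: 30 15 21

Derivation:
A = 5^10 mod 37  (bits of 10 = 1010)
  bit 0 = 1: r = r^2 * 5 mod 37 = 1^2 * 5 = 1*5 = 5
  bit 1 = 0: r = r^2 mod 37 = 5^2 = 25
  bit 2 = 1: r = r^2 * 5 mod 37 = 25^2 * 5 = 33*5 = 17
  bit 3 = 0: r = r^2 mod 37 = 17^2 = 30
  -> A = 30
B = 5^35 mod 37  (bits of 35 = 100011)
  bit 0 = 1: r = r^2 * 5 mod 37 = 1^2 * 5 = 1*5 = 5
  bit 1 = 0: r = r^2 mod 37 = 5^2 = 25
  bit 2 = 0: r = r^2 mod 37 = 25^2 = 33
  bit 3 = 0: r = r^2 mod 37 = 33^2 = 16
  bit 4 = 1: r = r^2 * 5 mod 37 = 16^2 * 5 = 34*5 = 22
  bit 5 = 1: r = r^2 * 5 mod 37 = 22^2 * 5 = 3*5 = 15
  -> B = 15
s = B^a = 15^10 mod 37  (bits of 10 = 1010)
  bit 0 = 1: r = r^2 * 15 mod 37 = 1^2 * 15 = 1*15 = 15
  bit 1 = 0: r = r^2 mod 37 = 15^2 = 3
  bit 2 = 1: r = r^2 * 15 mod 37 = 3^2 * 15 = 9*15 = 24
  bit 3 = 0: r = r^2 mod 37 = 24^2 = 21
  -> s = B^a = 21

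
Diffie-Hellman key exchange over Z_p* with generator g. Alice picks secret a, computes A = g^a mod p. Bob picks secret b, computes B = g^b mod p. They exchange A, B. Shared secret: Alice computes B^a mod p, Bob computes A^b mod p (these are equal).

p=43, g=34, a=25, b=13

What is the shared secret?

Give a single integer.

Answer: 29

Derivation:
A = 34^25 mod 43  (bits of 25 = 11001)
  bit 0 = 1: r = r^2 * 34 mod 43 = 1^2 * 34 = 1*34 = 34
  bit 1 = 1: r = r^2 * 34 mod 43 = 34^2 * 34 = 38*34 = 2
  bit 2 = 0: r = r^2 mod 43 = 2^2 = 4
  bit 3 = 0: r = r^2 mod 43 = 4^2 = 16
  bit 4 = 1: r = r^2 * 34 mod 43 = 16^2 * 34 = 41*34 = 18
  -> A = 18
B = 34^13 mod 43  (bits of 13 = 1101)
  bit 0 = 1: r = r^2 * 34 mod 43 = 1^2 * 34 = 1*34 = 34
  bit 1 = 1: r = r^2 * 34 mod 43 = 34^2 * 34 = 38*34 = 2
  bit 2 = 0: r = r^2 mod 43 = 2^2 = 4
  bit 3 = 1: r = r^2 * 34 mod 43 = 4^2 * 34 = 16*34 = 28
  -> B = 28
s = B^a = 28^25 mod 43  (bits of 25 = 11001)
  bit 0 = 1: r = r^2 * 28 mod 43 = 1^2 * 28 = 1*28 = 28
  bit 1 = 1: r = r^2 * 28 mod 43 = 28^2 * 28 = 10*28 = 22
  bit 2 = 0: r = r^2 mod 43 = 22^2 = 11
  bit 3 = 0: r = r^2 mod 43 = 11^2 = 35
  bit 4 = 1: r = r^2 * 28 mod 43 = 35^2 * 28 = 21*28 = 29
  -> s = B^a = 29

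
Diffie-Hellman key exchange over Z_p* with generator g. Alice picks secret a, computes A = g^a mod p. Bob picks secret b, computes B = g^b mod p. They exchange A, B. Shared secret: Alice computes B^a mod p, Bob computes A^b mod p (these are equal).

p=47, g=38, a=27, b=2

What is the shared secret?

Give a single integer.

Answer: 32

Derivation:
A = 38^27 mod 47  (bits of 27 = 11011)
  bit 0 = 1: r = r^2 * 38 mod 47 = 1^2 * 38 = 1*38 = 38
  bit 1 = 1: r = r^2 * 38 mod 47 = 38^2 * 38 = 34*38 = 23
  bit 2 = 0: r = r^2 mod 47 = 23^2 = 12
  bit 3 = 1: r = r^2 * 38 mod 47 = 12^2 * 38 = 3*38 = 20
  bit 4 = 1: r = r^2 * 38 mod 47 = 20^2 * 38 = 24*38 = 19
  -> A = 19
B = 38^2 mod 47  (bits of 2 = 10)
  bit 0 = 1: r = r^2 * 38 mod 47 = 1^2 * 38 = 1*38 = 38
  bit 1 = 0: r = r^2 mod 47 = 38^2 = 34
  -> B = 34
s = B^a = 34^27 mod 47  (bits of 27 = 11011)
  bit 0 = 1: r = r^2 * 34 mod 47 = 1^2 * 34 = 1*34 = 34
  bit 1 = 1: r = r^2 * 34 mod 47 = 34^2 * 34 = 28*34 = 12
  bit 2 = 0: r = r^2 mod 47 = 12^2 = 3
  bit 3 = 1: r = r^2 * 34 mod 47 = 3^2 * 34 = 9*34 = 24
  bit 4 = 1: r = r^2 * 34 mod 47 = 24^2 * 34 = 12*34 = 32
  -> s = B^a = 32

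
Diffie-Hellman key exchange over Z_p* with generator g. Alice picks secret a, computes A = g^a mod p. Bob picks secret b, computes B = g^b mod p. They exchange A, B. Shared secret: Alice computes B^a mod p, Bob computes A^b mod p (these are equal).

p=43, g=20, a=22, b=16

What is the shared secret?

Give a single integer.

Answer: 38

Derivation:
A = 20^22 mod 43  (bits of 22 = 10110)
  bit 0 = 1: r = r^2 * 20 mod 43 = 1^2 * 20 = 1*20 = 20
  bit 1 = 0: r = r^2 mod 43 = 20^2 = 13
  bit 2 = 1: r = r^2 * 20 mod 43 = 13^2 * 20 = 40*20 = 26
  bit 3 = 1: r = r^2 * 20 mod 43 = 26^2 * 20 = 31*20 = 18
  bit 4 = 0: r = r^2 mod 43 = 18^2 = 23
  -> A = 23
B = 20^16 mod 43  (bits of 16 = 10000)
  bit 0 = 1: r = r^2 * 20 mod 43 = 1^2 * 20 = 1*20 = 20
  bit 1 = 0: r = r^2 mod 43 = 20^2 = 13
  bit 2 = 0: r = r^2 mod 43 = 13^2 = 40
  bit 3 = 0: r = r^2 mod 43 = 40^2 = 9
  bit 4 = 0: r = r^2 mod 43 = 9^2 = 38
  -> B = 38
s = B^a = 38^22 mod 43  (bits of 22 = 10110)
  bit 0 = 1: r = r^2 * 38 mod 43 = 1^2 * 38 = 1*38 = 38
  bit 1 = 0: r = r^2 mod 43 = 38^2 = 25
  bit 2 = 1: r = r^2 * 38 mod 43 = 25^2 * 38 = 23*38 = 14
  bit 3 = 1: r = r^2 * 38 mod 43 = 14^2 * 38 = 24*38 = 9
  bit 4 = 0: r = r^2 mod 43 = 9^2 = 38
  -> s = B^a = 38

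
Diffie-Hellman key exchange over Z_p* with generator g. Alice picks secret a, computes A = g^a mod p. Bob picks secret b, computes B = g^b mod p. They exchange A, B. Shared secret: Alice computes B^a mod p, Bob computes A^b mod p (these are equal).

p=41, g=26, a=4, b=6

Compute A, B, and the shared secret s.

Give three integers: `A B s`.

A = 26^4 mod 41  (bits of 4 = 100)
  bit 0 = 1: r = r^2 * 26 mod 41 = 1^2 * 26 = 1*26 = 26
  bit 1 = 0: r = r^2 mod 41 = 26^2 = 20
  bit 2 = 0: r = r^2 mod 41 = 20^2 = 31
  -> A = 31
B = 26^6 mod 41  (bits of 6 = 110)
  bit 0 = 1: r = r^2 * 26 mod 41 = 1^2 * 26 = 1*26 = 26
  bit 1 = 1: r = r^2 * 26 mod 41 = 26^2 * 26 = 20*26 = 28
  bit 2 = 0: r = r^2 mod 41 = 28^2 = 5
  -> B = 5
s = B^a = 5^4 mod 41  (bits of 4 = 100)
  bit 0 = 1: r = r^2 * 5 mod 41 = 1^2 * 5 = 1*5 = 5
  bit 1 = 0: r = r^2 mod 41 = 5^2 = 25
  bit 2 = 0: r = r^2 mod 41 = 25^2 = 10
  -> s = B^a = 10

Answer: 31 5 10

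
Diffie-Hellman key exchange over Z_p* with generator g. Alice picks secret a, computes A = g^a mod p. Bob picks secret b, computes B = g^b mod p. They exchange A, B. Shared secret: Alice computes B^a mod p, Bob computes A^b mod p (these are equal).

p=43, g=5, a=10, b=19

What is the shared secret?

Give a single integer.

A = 5^10 mod 43  (bits of 10 = 1010)
  bit 0 = 1: r = r^2 * 5 mod 43 = 1^2 * 5 = 1*5 = 5
  bit 1 = 0: r = r^2 mod 43 = 5^2 = 25
  bit 2 = 1: r = r^2 * 5 mod 43 = 25^2 * 5 = 23*5 = 29
  bit 3 = 0: r = r^2 mod 43 = 29^2 = 24
  -> A = 24
B = 5^19 mod 43  (bits of 19 = 10011)
  bit 0 = 1: r = r^2 * 5 mod 43 = 1^2 * 5 = 1*5 = 5
  bit 1 = 0: r = r^2 mod 43 = 5^2 = 25
  bit 2 = 0: r = r^2 mod 43 = 25^2 = 23
  bit 3 = 1: r = r^2 * 5 mod 43 = 23^2 * 5 = 13*5 = 22
  bit 4 = 1: r = r^2 * 5 mod 43 = 22^2 * 5 = 11*5 = 12
  -> B = 12
s = B^a = 12^10 mod 43  (bits of 10 = 1010)
  bit 0 = 1: r = r^2 * 12 mod 43 = 1^2 * 12 = 1*12 = 12
  bit 1 = 0: r = r^2 mod 43 = 12^2 = 15
  bit 2 = 1: r = r^2 * 12 mod 43 = 15^2 * 12 = 10*12 = 34
  bit 3 = 0: r = r^2 mod 43 = 34^2 = 38
  -> s = B^a = 38

Answer: 38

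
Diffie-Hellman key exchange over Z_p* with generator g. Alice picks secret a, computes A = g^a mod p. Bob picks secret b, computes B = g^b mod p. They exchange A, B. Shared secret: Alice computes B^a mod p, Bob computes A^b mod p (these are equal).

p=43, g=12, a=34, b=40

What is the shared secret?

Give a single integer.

Answer: 24

Derivation:
A = 12^34 mod 43  (bits of 34 = 100010)
  bit 0 = 1: r = r^2 * 12 mod 43 = 1^2 * 12 = 1*12 = 12
  bit 1 = 0: r = r^2 mod 43 = 12^2 = 15
  bit 2 = 0: r = r^2 mod 43 = 15^2 = 10
  bit 3 = 0: r = r^2 mod 43 = 10^2 = 14
  bit 4 = 1: r = r^2 * 12 mod 43 = 14^2 * 12 = 24*12 = 30
  bit 5 = 0: r = r^2 mod 43 = 30^2 = 40
  -> A = 40
B = 12^40 mod 43  (bits of 40 = 101000)
  bit 0 = 1: r = r^2 * 12 mod 43 = 1^2 * 12 = 1*12 = 12
  bit 1 = 0: r = r^2 mod 43 = 12^2 = 15
  bit 2 = 1: r = r^2 * 12 mod 43 = 15^2 * 12 = 10*12 = 34
  bit 3 = 0: r = r^2 mod 43 = 34^2 = 38
  bit 4 = 0: r = r^2 mod 43 = 38^2 = 25
  bit 5 = 0: r = r^2 mod 43 = 25^2 = 23
  -> B = 23
s = B^a = 23^34 mod 43  (bits of 34 = 100010)
  bit 0 = 1: r = r^2 * 23 mod 43 = 1^2 * 23 = 1*23 = 23
  bit 1 = 0: r = r^2 mod 43 = 23^2 = 13
  bit 2 = 0: r = r^2 mod 43 = 13^2 = 40
  bit 3 = 0: r = r^2 mod 43 = 40^2 = 9
  bit 4 = 1: r = r^2 * 23 mod 43 = 9^2 * 23 = 38*23 = 14
  bit 5 = 0: r = r^2 mod 43 = 14^2 = 24
  -> s = B^a = 24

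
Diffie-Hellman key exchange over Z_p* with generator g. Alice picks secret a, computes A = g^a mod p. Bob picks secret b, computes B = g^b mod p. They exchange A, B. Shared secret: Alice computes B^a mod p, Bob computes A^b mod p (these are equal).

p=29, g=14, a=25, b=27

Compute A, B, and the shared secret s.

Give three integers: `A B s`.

A = 14^25 mod 29  (bits of 25 = 11001)
  bit 0 = 1: r = r^2 * 14 mod 29 = 1^2 * 14 = 1*14 = 14
  bit 1 = 1: r = r^2 * 14 mod 29 = 14^2 * 14 = 22*14 = 18
  bit 2 = 0: r = r^2 mod 29 = 18^2 = 5
  bit 3 = 0: r = r^2 mod 29 = 5^2 = 25
  bit 4 = 1: r = r^2 * 14 mod 29 = 25^2 * 14 = 16*14 = 21
  -> A = 21
B = 14^27 mod 29  (bits of 27 = 11011)
  bit 0 = 1: r = r^2 * 14 mod 29 = 1^2 * 14 = 1*14 = 14
  bit 1 = 1: r = r^2 * 14 mod 29 = 14^2 * 14 = 22*14 = 18
  bit 2 = 0: r = r^2 mod 29 = 18^2 = 5
  bit 3 = 1: r = r^2 * 14 mod 29 = 5^2 * 14 = 25*14 = 2
  bit 4 = 1: r = r^2 * 14 mod 29 = 2^2 * 14 = 4*14 = 27
  -> B = 27
s = B^a = 27^25 mod 29  (bits of 25 = 11001)
  bit 0 = 1: r = r^2 * 27 mod 29 = 1^2 * 27 = 1*27 = 27
  bit 1 = 1: r = r^2 * 27 mod 29 = 27^2 * 27 = 4*27 = 21
  bit 2 = 0: r = r^2 mod 29 = 21^2 = 6
  bit 3 = 0: r = r^2 mod 29 = 6^2 = 7
  bit 4 = 1: r = r^2 * 27 mod 29 = 7^2 * 27 = 20*27 = 18
  -> s = B^a = 18

Answer: 21 27 18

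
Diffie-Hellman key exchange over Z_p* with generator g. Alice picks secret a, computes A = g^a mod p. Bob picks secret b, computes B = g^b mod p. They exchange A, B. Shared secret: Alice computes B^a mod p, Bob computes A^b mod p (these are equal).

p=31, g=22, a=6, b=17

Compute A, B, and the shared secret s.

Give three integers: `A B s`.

Answer: 8 12 2

Derivation:
A = 22^6 mod 31  (bits of 6 = 110)
  bit 0 = 1: r = r^2 * 22 mod 31 = 1^2 * 22 = 1*22 = 22
  bit 1 = 1: r = r^2 * 22 mod 31 = 22^2 * 22 = 19*22 = 15
  bit 2 = 0: r = r^2 mod 31 = 15^2 = 8
  -> A = 8
B = 22^17 mod 31  (bits of 17 = 10001)
  bit 0 = 1: r = r^2 * 22 mod 31 = 1^2 * 22 = 1*22 = 22
  bit 1 = 0: r = r^2 mod 31 = 22^2 = 19
  bit 2 = 0: r = r^2 mod 31 = 19^2 = 20
  bit 3 = 0: r = r^2 mod 31 = 20^2 = 28
  bit 4 = 1: r = r^2 * 22 mod 31 = 28^2 * 22 = 9*22 = 12
  -> B = 12
s = B^a = 12^6 mod 31  (bits of 6 = 110)
  bit 0 = 1: r = r^2 * 12 mod 31 = 1^2 * 12 = 1*12 = 12
  bit 1 = 1: r = r^2 * 12 mod 31 = 12^2 * 12 = 20*12 = 23
  bit 2 = 0: r = r^2 mod 31 = 23^2 = 2
  -> s = B^a = 2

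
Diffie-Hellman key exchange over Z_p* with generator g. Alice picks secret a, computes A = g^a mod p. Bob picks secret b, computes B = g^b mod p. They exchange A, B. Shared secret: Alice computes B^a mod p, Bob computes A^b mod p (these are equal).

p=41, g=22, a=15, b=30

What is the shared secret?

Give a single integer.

A = 22^15 mod 41  (bits of 15 = 1111)
  bit 0 = 1: r = r^2 * 22 mod 41 = 1^2 * 22 = 1*22 = 22
  bit 1 = 1: r = r^2 * 22 mod 41 = 22^2 * 22 = 33*22 = 29
  bit 2 = 1: r = r^2 * 22 mod 41 = 29^2 * 22 = 21*22 = 11
  bit 3 = 1: r = r^2 * 22 mod 41 = 11^2 * 22 = 39*22 = 38
  -> A = 38
B = 22^30 mod 41  (bits of 30 = 11110)
  bit 0 = 1: r = r^2 * 22 mod 41 = 1^2 * 22 = 1*22 = 22
  bit 1 = 1: r = r^2 * 22 mod 41 = 22^2 * 22 = 33*22 = 29
  bit 2 = 1: r = r^2 * 22 mod 41 = 29^2 * 22 = 21*22 = 11
  bit 3 = 1: r = r^2 * 22 mod 41 = 11^2 * 22 = 39*22 = 38
  bit 4 = 0: r = r^2 mod 41 = 38^2 = 9
  -> B = 9
s = B^a = 9^15 mod 41  (bits of 15 = 1111)
  bit 0 = 1: r = r^2 * 9 mod 41 = 1^2 * 9 = 1*9 = 9
  bit 1 = 1: r = r^2 * 9 mod 41 = 9^2 * 9 = 40*9 = 32
  bit 2 = 1: r = r^2 * 9 mod 41 = 32^2 * 9 = 40*9 = 32
  bit 3 = 1: r = r^2 * 9 mod 41 = 32^2 * 9 = 40*9 = 32
  -> s = B^a = 32

Answer: 32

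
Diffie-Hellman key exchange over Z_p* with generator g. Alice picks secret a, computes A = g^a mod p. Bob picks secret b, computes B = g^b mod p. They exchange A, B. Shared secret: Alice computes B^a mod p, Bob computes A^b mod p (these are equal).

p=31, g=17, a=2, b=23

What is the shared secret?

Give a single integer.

Answer: 14

Derivation:
A = 17^2 mod 31  (bits of 2 = 10)
  bit 0 = 1: r = r^2 * 17 mod 31 = 1^2 * 17 = 1*17 = 17
  bit 1 = 0: r = r^2 mod 31 = 17^2 = 10
  -> A = 10
B = 17^23 mod 31  (bits of 23 = 10111)
  bit 0 = 1: r = r^2 * 17 mod 31 = 1^2 * 17 = 1*17 = 17
  bit 1 = 0: r = r^2 mod 31 = 17^2 = 10
  bit 2 = 1: r = r^2 * 17 mod 31 = 10^2 * 17 = 7*17 = 26
  bit 3 = 1: r = r^2 * 17 mod 31 = 26^2 * 17 = 25*17 = 22
  bit 4 = 1: r = r^2 * 17 mod 31 = 22^2 * 17 = 19*17 = 13
  -> B = 13
s = B^a = 13^2 mod 31  (bits of 2 = 10)
  bit 0 = 1: r = r^2 * 13 mod 31 = 1^2 * 13 = 1*13 = 13
  bit 1 = 0: r = r^2 mod 31 = 13^2 = 14
  -> s = B^a = 14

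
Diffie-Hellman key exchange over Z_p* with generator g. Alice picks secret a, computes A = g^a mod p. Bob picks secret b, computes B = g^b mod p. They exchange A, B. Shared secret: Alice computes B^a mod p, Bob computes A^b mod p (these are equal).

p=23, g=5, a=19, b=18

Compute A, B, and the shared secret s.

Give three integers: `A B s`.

A = 5^19 mod 23  (bits of 19 = 10011)
  bit 0 = 1: r = r^2 * 5 mod 23 = 1^2 * 5 = 1*5 = 5
  bit 1 = 0: r = r^2 mod 23 = 5^2 = 2
  bit 2 = 0: r = r^2 mod 23 = 2^2 = 4
  bit 3 = 1: r = r^2 * 5 mod 23 = 4^2 * 5 = 16*5 = 11
  bit 4 = 1: r = r^2 * 5 mod 23 = 11^2 * 5 = 6*5 = 7
  -> A = 7
B = 5^18 mod 23  (bits of 18 = 10010)
  bit 0 = 1: r = r^2 * 5 mod 23 = 1^2 * 5 = 1*5 = 5
  bit 1 = 0: r = r^2 mod 23 = 5^2 = 2
  bit 2 = 0: r = r^2 mod 23 = 2^2 = 4
  bit 3 = 1: r = r^2 * 5 mod 23 = 4^2 * 5 = 16*5 = 11
  bit 4 = 0: r = r^2 mod 23 = 11^2 = 6
  -> B = 6
s = B^a = 6^19 mod 23  (bits of 19 = 10011)
  bit 0 = 1: r = r^2 * 6 mod 23 = 1^2 * 6 = 1*6 = 6
  bit 1 = 0: r = r^2 mod 23 = 6^2 = 13
  bit 2 = 0: r = r^2 mod 23 = 13^2 = 8
  bit 3 = 1: r = r^2 * 6 mod 23 = 8^2 * 6 = 18*6 = 16
  bit 4 = 1: r = r^2 * 6 mod 23 = 16^2 * 6 = 3*6 = 18
  -> s = B^a = 18

Answer: 7 6 18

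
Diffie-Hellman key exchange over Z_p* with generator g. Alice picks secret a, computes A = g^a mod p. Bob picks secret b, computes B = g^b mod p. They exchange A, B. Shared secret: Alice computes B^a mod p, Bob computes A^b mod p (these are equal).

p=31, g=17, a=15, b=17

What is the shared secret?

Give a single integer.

A = 17^15 mod 31  (bits of 15 = 1111)
  bit 0 = 1: r = r^2 * 17 mod 31 = 1^2 * 17 = 1*17 = 17
  bit 1 = 1: r = r^2 * 17 mod 31 = 17^2 * 17 = 10*17 = 15
  bit 2 = 1: r = r^2 * 17 mod 31 = 15^2 * 17 = 8*17 = 12
  bit 3 = 1: r = r^2 * 17 mod 31 = 12^2 * 17 = 20*17 = 30
  -> A = 30
B = 17^17 mod 31  (bits of 17 = 10001)
  bit 0 = 1: r = r^2 * 17 mod 31 = 1^2 * 17 = 1*17 = 17
  bit 1 = 0: r = r^2 mod 31 = 17^2 = 10
  bit 2 = 0: r = r^2 mod 31 = 10^2 = 7
  bit 3 = 0: r = r^2 mod 31 = 7^2 = 18
  bit 4 = 1: r = r^2 * 17 mod 31 = 18^2 * 17 = 14*17 = 21
  -> B = 21
s = B^a = 21^15 mod 31  (bits of 15 = 1111)
  bit 0 = 1: r = r^2 * 21 mod 31 = 1^2 * 21 = 1*21 = 21
  bit 1 = 1: r = r^2 * 21 mod 31 = 21^2 * 21 = 7*21 = 23
  bit 2 = 1: r = r^2 * 21 mod 31 = 23^2 * 21 = 2*21 = 11
  bit 3 = 1: r = r^2 * 21 mod 31 = 11^2 * 21 = 28*21 = 30
  -> s = B^a = 30

Answer: 30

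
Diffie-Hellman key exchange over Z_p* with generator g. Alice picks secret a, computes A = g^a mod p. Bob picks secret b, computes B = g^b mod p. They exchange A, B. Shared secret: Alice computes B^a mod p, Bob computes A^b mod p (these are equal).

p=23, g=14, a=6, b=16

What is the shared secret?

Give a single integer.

A = 14^6 mod 23  (bits of 6 = 110)
  bit 0 = 1: r = r^2 * 14 mod 23 = 1^2 * 14 = 1*14 = 14
  bit 1 = 1: r = r^2 * 14 mod 23 = 14^2 * 14 = 12*14 = 7
  bit 2 = 0: r = r^2 mod 23 = 7^2 = 3
  -> A = 3
B = 14^16 mod 23  (bits of 16 = 10000)
  bit 0 = 1: r = r^2 * 14 mod 23 = 1^2 * 14 = 1*14 = 14
  bit 1 = 0: r = r^2 mod 23 = 14^2 = 12
  bit 2 = 0: r = r^2 mod 23 = 12^2 = 6
  bit 3 = 0: r = r^2 mod 23 = 6^2 = 13
  bit 4 = 0: r = r^2 mod 23 = 13^2 = 8
  -> B = 8
s = B^a = 8^6 mod 23  (bits of 6 = 110)
  bit 0 = 1: r = r^2 * 8 mod 23 = 1^2 * 8 = 1*8 = 8
  bit 1 = 1: r = r^2 * 8 mod 23 = 8^2 * 8 = 18*8 = 6
  bit 2 = 0: r = r^2 mod 23 = 6^2 = 13
  -> s = B^a = 13

Answer: 13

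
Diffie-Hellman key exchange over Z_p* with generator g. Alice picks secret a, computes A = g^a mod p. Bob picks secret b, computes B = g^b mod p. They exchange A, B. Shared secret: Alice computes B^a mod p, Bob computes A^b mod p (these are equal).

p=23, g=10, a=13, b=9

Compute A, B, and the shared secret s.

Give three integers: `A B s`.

A = 10^13 mod 23  (bits of 13 = 1101)
  bit 0 = 1: r = r^2 * 10 mod 23 = 1^2 * 10 = 1*10 = 10
  bit 1 = 1: r = r^2 * 10 mod 23 = 10^2 * 10 = 8*10 = 11
  bit 2 = 0: r = r^2 mod 23 = 11^2 = 6
  bit 3 = 1: r = r^2 * 10 mod 23 = 6^2 * 10 = 13*10 = 15
  -> A = 15
B = 10^9 mod 23  (bits of 9 = 1001)
  bit 0 = 1: r = r^2 * 10 mod 23 = 1^2 * 10 = 1*10 = 10
  bit 1 = 0: r = r^2 mod 23 = 10^2 = 8
  bit 2 = 0: r = r^2 mod 23 = 8^2 = 18
  bit 3 = 1: r = r^2 * 10 mod 23 = 18^2 * 10 = 2*10 = 20
  -> B = 20
s = B^a = 20^13 mod 23  (bits of 13 = 1101)
  bit 0 = 1: r = r^2 * 20 mod 23 = 1^2 * 20 = 1*20 = 20
  bit 1 = 1: r = r^2 * 20 mod 23 = 20^2 * 20 = 9*20 = 19
  bit 2 = 0: r = r^2 mod 23 = 19^2 = 16
  bit 3 = 1: r = r^2 * 20 mod 23 = 16^2 * 20 = 3*20 = 14
  -> s = B^a = 14

Answer: 15 20 14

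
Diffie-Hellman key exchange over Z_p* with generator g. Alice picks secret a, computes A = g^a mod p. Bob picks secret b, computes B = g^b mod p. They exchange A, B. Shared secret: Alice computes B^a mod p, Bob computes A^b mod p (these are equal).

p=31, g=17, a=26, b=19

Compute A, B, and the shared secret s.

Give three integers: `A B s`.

Answer: 9 24 20

Derivation:
A = 17^26 mod 31  (bits of 26 = 11010)
  bit 0 = 1: r = r^2 * 17 mod 31 = 1^2 * 17 = 1*17 = 17
  bit 1 = 1: r = r^2 * 17 mod 31 = 17^2 * 17 = 10*17 = 15
  bit 2 = 0: r = r^2 mod 31 = 15^2 = 8
  bit 3 = 1: r = r^2 * 17 mod 31 = 8^2 * 17 = 2*17 = 3
  bit 4 = 0: r = r^2 mod 31 = 3^2 = 9
  -> A = 9
B = 17^19 mod 31  (bits of 19 = 10011)
  bit 0 = 1: r = r^2 * 17 mod 31 = 1^2 * 17 = 1*17 = 17
  bit 1 = 0: r = r^2 mod 31 = 17^2 = 10
  bit 2 = 0: r = r^2 mod 31 = 10^2 = 7
  bit 3 = 1: r = r^2 * 17 mod 31 = 7^2 * 17 = 18*17 = 27
  bit 4 = 1: r = r^2 * 17 mod 31 = 27^2 * 17 = 16*17 = 24
  -> B = 24
s = B^a = 24^26 mod 31  (bits of 26 = 11010)
  bit 0 = 1: r = r^2 * 24 mod 31 = 1^2 * 24 = 1*24 = 24
  bit 1 = 1: r = r^2 * 24 mod 31 = 24^2 * 24 = 18*24 = 29
  bit 2 = 0: r = r^2 mod 31 = 29^2 = 4
  bit 3 = 1: r = r^2 * 24 mod 31 = 4^2 * 24 = 16*24 = 12
  bit 4 = 0: r = r^2 mod 31 = 12^2 = 20
  -> s = B^a = 20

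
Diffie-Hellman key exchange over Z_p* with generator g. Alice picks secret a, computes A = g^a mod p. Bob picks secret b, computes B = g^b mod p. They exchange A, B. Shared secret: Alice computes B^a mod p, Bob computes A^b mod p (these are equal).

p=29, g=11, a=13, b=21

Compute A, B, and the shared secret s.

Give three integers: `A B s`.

A = 11^13 mod 29  (bits of 13 = 1101)
  bit 0 = 1: r = r^2 * 11 mod 29 = 1^2 * 11 = 1*11 = 11
  bit 1 = 1: r = r^2 * 11 mod 29 = 11^2 * 11 = 5*11 = 26
  bit 2 = 0: r = r^2 mod 29 = 26^2 = 9
  bit 3 = 1: r = r^2 * 11 mod 29 = 9^2 * 11 = 23*11 = 21
  -> A = 21
B = 11^21 mod 29  (bits of 21 = 10101)
  bit 0 = 1: r = r^2 * 11 mod 29 = 1^2 * 11 = 1*11 = 11
  bit 1 = 0: r = r^2 mod 29 = 11^2 = 5
  bit 2 = 1: r = r^2 * 11 mod 29 = 5^2 * 11 = 25*11 = 14
  bit 3 = 0: r = r^2 mod 29 = 14^2 = 22
  bit 4 = 1: r = r^2 * 11 mod 29 = 22^2 * 11 = 20*11 = 17
  -> B = 17
s = B^a = 17^13 mod 29  (bits of 13 = 1101)
  bit 0 = 1: r = r^2 * 17 mod 29 = 1^2 * 17 = 1*17 = 17
  bit 1 = 1: r = r^2 * 17 mod 29 = 17^2 * 17 = 28*17 = 12
  bit 2 = 0: r = r^2 mod 29 = 12^2 = 28
  bit 3 = 1: r = r^2 * 17 mod 29 = 28^2 * 17 = 1*17 = 17
  -> s = B^a = 17

Answer: 21 17 17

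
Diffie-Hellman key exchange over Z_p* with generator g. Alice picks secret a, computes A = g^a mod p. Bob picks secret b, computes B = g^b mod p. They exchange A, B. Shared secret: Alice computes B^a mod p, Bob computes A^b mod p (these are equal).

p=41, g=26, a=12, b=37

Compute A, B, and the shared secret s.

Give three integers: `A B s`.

Answer: 25 22 31

Derivation:
A = 26^12 mod 41  (bits of 12 = 1100)
  bit 0 = 1: r = r^2 * 26 mod 41 = 1^2 * 26 = 1*26 = 26
  bit 1 = 1: r = r^2 * 26 mod 41 = 26^2 * 26 = 20*26 = 28
  bit 2 = 0: r = r^2 mod 41 = 28^2 = 5
  bit 3 = 0: r = r^2 mod 41 = 5^2 = 25
  -> A = 25
B = 26^37 mod 41  (bits of 37 = 100101)
  bit 0 = 1: r = r^2 * 26 mod 41 = 1^2 * 26 = 1*26 = 26
  bit 1 = 0: r = r^2 mod 41 = 26^2 = 20
  bit 2 = 0: r = r^2 mod 41 = 20^2 = 31
  bit 3 = 1: r = r^2 * 26 mod 41 = 31^2 * 26 = 18*26 = 17
  bit 4 = 0: r = r^2 mod 41 = 17^2 = 2
  bit 5 = 1: r = r^2 * 26 mod 41 = 2^2 * 26 = 4*26 = 22
  -> B = 22
s = B^a = 22^12 mod 41  (bits of 12 = 1100)
  bit 0 = 1: r = r^2 * 22 mod 41 = 1^2 * 22 = 1*22 = 22
  bit 1 = 1: r = r^2 * 22 mod 41 = 22^2 * 22 = 33*22 = 29
  bit 2 = 0: r = r^2 mod 41 = 29^2 = 21
  bit 3 = 0: r = r^2 mod 41 = 21^2 = 31
  -> s = B^a = 31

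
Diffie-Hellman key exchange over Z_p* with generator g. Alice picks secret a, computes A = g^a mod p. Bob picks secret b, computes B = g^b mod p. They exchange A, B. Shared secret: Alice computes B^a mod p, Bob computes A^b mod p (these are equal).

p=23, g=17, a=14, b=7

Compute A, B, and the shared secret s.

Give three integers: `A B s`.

A = 17^14 mod 23  (bits of 14 = 1110)
  bit 0 = 1: r = r^2 * 17 mod 23 = 1^2 * 17 = 1*17 = 17
  bit 1 = 1: r = r^2 * 17 mod 23 = 17^2 * 17 = 13*17 = 14
  bit 2 = 1: r = r^2 * 17 mod 23 = 14^2 * 17 = 12*17 = 20
  bit 3 = 0: r = r^2 mod 23 = 20^2 = 9
  -> A = 9
B = 17^7 mod 23  (bits of 7 = 111)
  bit 0 = 1: r = r^2 * 17 mod 23 = 1^2 * 17 = 1*17 = 17
  bit 1 = 1: r = r^2 * 17 mod 23 = 17^2 * 17 = 13*17 = 14
  bit 2 = 1: r = r^2 * 17 mod 23 = 14^2 * 17 = 12*17 = 20
  -> B = 20
s = B^a = 20^14 mod 23  (bits of 14 = 1110)
  bit 0 = 1: r = r^2 * 20 mod 23 = 1^2 * 20 = 1*20 = 20
  bit 1 = 1: r = r^2 * 20 mod 23 = 20^2 * 20 = 9*20 = 19
  bit 2 = 1: r = r^2 * 20 mod 23 = 19^2 * 20 = 16*20 = 21
  bit 3 = 0: r = r^2 mod 23 = 21^2 = 4
  -> s = B^a = 4

Answer: 9 20 4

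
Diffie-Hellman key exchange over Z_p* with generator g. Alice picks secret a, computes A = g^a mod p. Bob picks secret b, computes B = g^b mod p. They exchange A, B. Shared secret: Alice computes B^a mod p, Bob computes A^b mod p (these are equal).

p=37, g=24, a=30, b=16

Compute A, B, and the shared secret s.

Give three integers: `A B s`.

A = 24^30 mod 37  (bits of 30 = 11110)
  bit 0 = 1: r = r^2 * 24 mod 37 = 1^2 * 24 = 1*24 = 24
  bit 1 = 1: r = r^2 * 24 mod 37 = 24^2 * 24 = 21*24 = 23
  bit 2 = 1: r = r^2 * 24 mod 37 = 23^2 * 24 = 11*24 = 5
  bit 3 = 1: r = r^2 * 24 mod 37 = 5^2 * 24 = 25*24 = 8
  bit 4 = 0: r = r^2 mod 37 = 8^2 = 27
  -> A = 27
B = 24^16 mod 37  (bits of 16 = 10000)
  bit 0 = 1: r = r^2 * 24 mod 37 = 1^2 * 24 = 1*24 = 24
  bit 1 = 0: r = r^2 mod 37 = 24^2 = 21
  bit 2 = 0: r = r^2 mod 37 = 21^2 = 34
  bit 3 = 0: r = r^2 mod 37 = 34^2 = 9
  bit 4 = 0: r = r^2 mod 37 = 9^2 = 7
  -> B = 7
s = B^a = 7^30 mod 37  (bits of 30 = 11110)
  bit 0 = 1: r = r^2 * 7 mod 37 = 1^2 * 7 = 1*7 = 7
  bit 1 = 1: r = r^2 * 7 mod 37 = 7^2 * 7 = 12*7 = 10
  bit 2 = 1: r = r^2 * 7 mod 37 = 10^2 * 7 = 26*7 = 34
  bit 3 = 1: r = r^2 * 7 mod 37 = 34^2 * 7 = 9*7 = 26
  bit 4 = 0: r = r^2 mod 37 = 26^2 = 10
  -> s = B^a = 10

Answer: 27 7 10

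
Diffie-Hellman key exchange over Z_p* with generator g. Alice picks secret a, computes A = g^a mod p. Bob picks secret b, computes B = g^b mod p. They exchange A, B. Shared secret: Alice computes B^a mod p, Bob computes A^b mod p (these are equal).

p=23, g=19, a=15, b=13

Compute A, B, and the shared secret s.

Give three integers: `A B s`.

Answer: 20 7 14

Derivation:
A = 19^15 mod 23  (bits of 15 = 1111)
  bit 0 = 1: r = r^2 * 19 mod 23 = 1^2 * 19 = 1*19 = 19
  bit 1 = 1: r = r^2 * 19 mod 23 = 19^2 * 19 = 16*19 = 5
  bit 2 = 1: r = r^2 * 19 mod 23 = 5^2 * 19 = 2*19 = 15
  bit 3 = 1: r = r^2 * 19 mod 23 = 15^2 * 19 = 18*19 = 20
  -> A = 20
B = 19^13 mod 23  (bits of 13 = 1101)
  bit 0 = 1: r = r^2 * 19 mod 23 = 1^2 * 19 = 1*19 = 19
  bit 1 = 1: r = r^2 * 19 mod 23 = 19^2 * 19 = 16*19 = 5
  bit 2 = 0: r = r^2 mod 23 = 5^2 = 2
  bit 3 = 1: r = r^2 * 19 mod 23 = 2^2 * 19 = 4*19 = 7
  -> B = 7
s = B^a = 7^15 mod 23  (bits of 15 = 1111)
  bit 0 = 1: r = r^2 * 7 mod 23 = 1^2 * 7 = 1*7 = 7
  bit 1 = 1: r = r^2 * 7 mod 23 = 7^2 * 7 = 3*7 = 21
  bit 2 = 1: r = r^2 * 7 mod 23 = 21^2 * 7 = 4*7 = 5
  bit 3 = 1: r = r^2 * 7 mod 23 = 5^2 * 7 = 2*7 = 14
  -> s = B^a = 14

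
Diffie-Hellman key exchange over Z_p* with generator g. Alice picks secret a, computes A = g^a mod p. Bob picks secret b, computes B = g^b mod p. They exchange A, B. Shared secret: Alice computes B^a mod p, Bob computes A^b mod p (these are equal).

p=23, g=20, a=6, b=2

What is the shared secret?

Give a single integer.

A = 20^6 mod 23  (bits of 6 = 110)
  bit 0 = 1: r = r^2 * 20 mod 23 = 1^2 * 20 = 1*20 = 20
  bit 1 = 1: r = r^2 * 20 mod 23 = 20^2 * 20 = 9*20 = 19
  bit 2 = 0: r = r^2 mod 23 = 19^2 = 16
  -> A = 16
B = 20^2 mod 23  (bits of 2 = 10)
  bit 0 = 1: r = r^2 * 20 mod 23 = 1^2 * 20 = 1*20 = 20
  bit 1 = 0: r = r^2 mod 23 = 20^2 = 9
  -> B = 9
s = B^a = 9^6 mod 23  (bits of 6 = 110)
  bit 0 = 1: r = r^2 * 9 mod 23 = 1^2 * 9 = 1*9 = 9
  bit 1 = 1: r = r^2 * 9 mod 23 = 9^2 * 9 = 12*9 = 16
  bit 2 = 0: r = r^2 mod 23 = 16^2 = 3
  -> s = B^a = 3

Answer: 3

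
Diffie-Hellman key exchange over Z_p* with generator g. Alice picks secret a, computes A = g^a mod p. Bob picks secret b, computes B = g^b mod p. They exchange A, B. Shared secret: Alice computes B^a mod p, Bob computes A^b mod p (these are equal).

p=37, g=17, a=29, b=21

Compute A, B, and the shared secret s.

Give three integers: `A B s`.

A = 17^29 mod 37  (bits of 29 = 11101)
  bit 0 = 1: r = r^2 * 17 mod 37 = 1^2 * 17 = 1*17 = 17
  bit 1 = 1: r = r^2 * 17 mod 37 = 17^2 * 17 = 30*17 = 29
  bit 2 = 1: r = r^2 * 17 mod 37 = 29^2 * 17 = 27*17 = 15
  bit 3 = 0: r = r^2 mod 37 = 15^2 = 3
  bit 4 = 1: r = r^2 * 17 mod 37 = 3^2 * 17 = 9*17 = 5
  -> A = 5
B = 17^21 mod 37  (bits of 21 = 10101)
  bit 0 = 1: r = r^2 * 17 mod 37 = 1^2 * 17 = 1*17 = 17
  bit 1 = 0: r = r^2 mod 37 = 17^2 = 30
  bit 2 = 1: r = r^2 * 17 mod 37 = 30^2 * 17 = 12*17 = 19
  bit 3 = 0: r = r^2 mod 37 = 19^2 = 28
  bit 4 = 1: r = r^2 * 17 mod 37 = 28^2 * 17 = 7*17 = 8
  -> B = 8
s = B^a = 8^29 mod 37  (bits of 29 = 11101)
  bit 0 = 1: r = r^2 * 8 mod 37 = 1^2 * 8 = 1*8 = 8
  bit 1 = 1: r = r^2 * 8 mod 37 = 8^2 * 8 = 27*8 = 31
  bit 2 = 1: r = r^2 * 8 mod 37 = 31^2 * 8 = 36*8 = 29
  bit 3 = 0: r = r^2 mod 37 = 29^2 = 27
  bit 4 = 1: r = r^2 * 8 mod 37 = 27^2 * 8 = 26*8 = 23
  -> s = B^a = 23

Answer: 5 8 23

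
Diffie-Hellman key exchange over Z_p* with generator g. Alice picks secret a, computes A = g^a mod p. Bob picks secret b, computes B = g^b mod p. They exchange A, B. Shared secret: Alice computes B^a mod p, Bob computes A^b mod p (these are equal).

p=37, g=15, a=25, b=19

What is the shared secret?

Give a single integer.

A = 15^25 mod 37  (bits of 25 = 11001)
  bit 0 = 1: r = r^2 * 15 mod 37 = 1^2 * 15 = 1*15 = 15
  bit 1 = 1: r = r^2 * 15 mod 37 = 15^2 * 15 = 3*15 = 8
  bit 2 = 0: r = r^2 mod 37 = 8^2 = 27
  bit 3 = 0: r = r^2 mod 37 = 27^2 = 26
  bit 4 = 1: r = r^2 * 15 mod 37 = 26^2 * 15 = 10*15 = 2
  -> A = 2
B = 15^19 mod 37  (bits of 19 = 10011)
  bit 0 = 1: r = r^2 * 15 mod 37 = 1^2 * 15 = 1*15 = 15
  bit 1 = 0: r = r^2 mod 37 = 15^2 = 3
  bit 2 = 0: r = r^2 mod 37 = 3^2 = 9
  bit 3 = 1: r = r^2 * 15 mod 37 = 9^2 * 15 = 7*15 = 31
  bit 4 = 1: r = r^2 * 15 mod 37 = 31^2 * 15 = 36*15 = 22
  -> B = 22
s = B^a = 22^25 mod 37  (bits of 25 = 11001)
  bit 0 = 1: r = r^2 * 22 mod 37 = 1^2 * 22 = 1*22 = 22
  bit 1 = 1: r = r^2 * 22 mod 37 = 22^2 * 22 = 3*22 = 29
  bit 2 = 0: r = r^2 mod 37 = 29^2 = 27
  bit 3 = 0: r = r^2 mod 37 = 27^2 = 26
  bit 4 = 1: r = r^2 * 22 mod 37 = 26^2 * 22 = 10*22 = 35
  -> s = B^a = 35

Answer: 35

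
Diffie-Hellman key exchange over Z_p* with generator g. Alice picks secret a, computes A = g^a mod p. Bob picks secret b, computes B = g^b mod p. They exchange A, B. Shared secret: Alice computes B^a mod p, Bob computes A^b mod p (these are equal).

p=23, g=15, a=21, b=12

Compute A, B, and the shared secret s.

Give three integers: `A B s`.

Answer: 20 8 3

Derivation:
A = 15^21 mod 23  (bits of 21 = 10101)
  bit 0 = 1: r = r^2 * 15 mod 23 = 1^2 * 15 = 1*15 = 15
  bit 1 = 0: r = r^2 mod 23 = 15^2 = 18
  bit 2 = 1: r = r^2 * 15 mod 23 = 18^2 * 15 = 2*15 = 7
  bit 3 = 0: r = r^2 mod 23 = 7^2 = 3
  bit 4 = 1: r = r^2 * 15 mod 23 = 3^2 * 15 = 9*15 = 20
  -> A = 20
B = 15^12 mod 23  (bits of 12 = 1100)
  bit 0 = 1: r = r^2 * 15 mod 23 = 1^2 * 15 = 1*15 = 15
  bit 1 = 1: r = r^2 * 15 mod 23 = 15^2 * 15 = 18*15 = 17
  bit 2 = 0: r = r^2 mod 23 = 17^2 = 13
  bit 3 = 0: r = r^2 mod 23 = 13^2 = 8
  -> B = 8
s = B^a = 8^21 mod 23  (bits of 21 = 10101)
  bit 0 = 1: r = r^2 * 8 mod 23 = 1^2 * 8 = 1*8 = 8
  bit 1 = 0: r = r^2 mod 23 = 8^2 = 18
  bit 2 = 1: r = r^2 * 8 mod 23 = 18^2 * 8 = 2*8 = 16
  bit 3 = 0: r = r^2 mod 23 = 16^2 = 3
  bit 4 = 1: r = r^2 * 8 mod 23 = 3^2 * 8 = 9*8 = 3
  -> s = B^a = 3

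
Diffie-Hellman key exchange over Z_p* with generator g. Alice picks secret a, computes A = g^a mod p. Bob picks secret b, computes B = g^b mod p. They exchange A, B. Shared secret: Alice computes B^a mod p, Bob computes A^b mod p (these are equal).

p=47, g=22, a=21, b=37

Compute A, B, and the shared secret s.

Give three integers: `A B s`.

Answer: 10 23 43

Derivation:
A = 22^21 mod 47  (bits of 21 = 10101)
  bit 0 = 1: r = r^2 * 22 mod 47 = 1^2 * 22 = 1*22 = 22
  bit 1 = 0: r = r^2 mod 47 = 22^2 = 14
  bit 2 = 1: r = r^2 * 22 mod 47 = 14^2 * 22 = 8*22 = 35
  bit 3 = 0: r = r^2 mod 47 = 35^2 = 3
  bit 4 = 1: r = r^2 * 22 mod 47 = 3^2 * 22 = 9*22 = 10
  -> A = 10
B = 22^37 mod 47  (bits of 37 = 100101)
  bit 0 = 1: r = r^2 * 22 mod 47 = 1^2 * 22 = 1*22 = 22
  bit 1 = 0: r = r^2 mod 47 = 22^2 = 14
  bit 2 = 0: r = r^2 mod 47 = 14^2 = 8
  bit 3 = 1: r = r^2 * 22 mod 47 = 8^2 * 22 = 17*22 = 45
  bit 4 = 0: r = r^2 mod 47 = 45^2 = 4
  bit 5 = 1: r = r^2 * 22 mod 47 = 4^2 * 22 = 16*22 = 23
  -> B = 23
s = B^a = 23^21 mod 47  (bits of 21 = 10101)
  bit 0 = 1: r = r^2 * 23 mod 47 = 1^2 * 23 = 1*23 = 23
  bit 1 = 0: r = r^2 mod 47 = 23^2 = 12
  bit 2 = 1: r = r^2 * 23 mod 47 = 12^2 * 23 = 3*23 = 22
  bit 3 = 0: r = r^2 mod 47 = 22^2 = 14
  bit 4 = 1: r = r^2 * 23 mod 47 = 14^2 * 23 = 8*23 = 43
  -> s = B^a = 43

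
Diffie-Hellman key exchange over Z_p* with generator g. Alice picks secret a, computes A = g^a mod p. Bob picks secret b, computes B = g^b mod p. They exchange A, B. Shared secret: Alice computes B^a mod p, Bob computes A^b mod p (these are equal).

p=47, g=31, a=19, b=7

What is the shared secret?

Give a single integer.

Answer: 39

Derivation:
A = 31^19 mod 47  (bits of 19 = 10011)
  bit 0 = 1: r = r^2 * 31 mod 47 = 1^2 * 31 = 1*31 = 31
  bit 1 = 0: r = r^2 mod 47 = 31^2 = 21
  bit 2 = 0: r = r^2 mod 47 = 21^2 = 18
  bit 3 = 1: r = r^2 * 31 mod 47 = 18^2 * 31 = 42*31 = 33
  bit 4 = 1: r = r^2 * 31 mod 47 = 33^2 * 31 = 8*31 = 13
  -> A = 13
B = 31^7 mod 47  (bits of 7 = 111)
  bit 0 = 1: r = r^2 * 31 mod 47 = 1^2 * 31 = 1*31 = 31
  bit 1 = 1: r = r^2 * 31 mod 47 = 31^2 * 31 = 21*31 = 40
  bit 2 = 1: r = r^2 * 31 mod 47 = 40^2 * 31 = 2*31 = 15
  -> B = 15
s = B^a = 15^19 mod 47  (bits of 19 = 10011)
  bit 0 = 1: r = r^2 * 15 mod 47 = 1^2 * 15 = 1*15 = 15
  bit 1 = 0: r = r^2 mod 47 = 15^2 = 37
  bit 2 = 0: r = r^2 mod 47 = 37^2 = 6
  bit 3 = 1: r = r^2 * 15 mod 47 = 6^2 * 15 = 36*15 = 23
  bit 4 = 1: r = r^2 * 15 mod 47 = 23^2 * 15 = 12*15 = 39
  -> s = B^a = 39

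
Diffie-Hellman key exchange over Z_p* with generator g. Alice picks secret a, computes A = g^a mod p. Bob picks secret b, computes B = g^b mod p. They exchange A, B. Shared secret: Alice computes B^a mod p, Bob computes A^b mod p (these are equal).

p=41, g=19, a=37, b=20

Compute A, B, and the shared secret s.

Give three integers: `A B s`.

Answer: 24 40 40

Derivation:
A = 19^37 mod 41  (bits of 37 = 100101)
  bit 0 = 1: r = r^2 * 19 mod 41 = 1^2 * 19 = 1*19 = 19
  bit 1 = 0: r = r^2 mod 41 = 19^2 = 33
  bit 2 = 0: r = r^2 mod 41 = 33^2 = 23
  bit 3 = 1: r = r^2 * 19 mod 41 = 23^2 * 19 = 37*19 = 6
  bit 4 = 0: r = r^2 mod 41 = 6^2 = 36
  bit 5 = 1: r = r^2 * 19 mod 41 = 36^2 * 19 = 25*19 = 24
  -> A = 24
B = 19^20 mod 41  (bits of 20 = 10100)
  bit 0 = 1: r = r^2 * 19 mod 41 = 1^2 * 19 = 1*19 = 19
  bit 1 = 0: r = r^2 mod 41 = 19^2 = 33
  bit 2 = 1: r = r^2 * 19 mod 41 = 33^2 * 19 = 23*19 = 27
  bit 3 = 0: r = r^2 mod 41 = 27^2 = 32
  bit 4 = 0: r = r^2 mod 41 = 32^2 = 40
  -> B = 40
s = B^a = 40^37 mod 41  (bits of 37 = 100101)
  bit 0 = 1: r = r^2 * 40 mod 41 = 1^2 * 40 = 1*40 = 40
  bit 1 = 0: r = r^2 mod 41 = 40^2 = 1
  bit 2 = 0: r = r^2 mod 41 = 1^2 = 1
  bit 3 = 1: r = r^2 * 40 mod 41 = 1^2 * 40 = 1*40 = 40
  bit 4 = 0: r = r^2 mod 41 = 40^2 = 1
  bit 5 = 1: r = r^2 * 40 mod 41 = 1^2 * 40 = 1*40 = 40
  -> s = B^a = 40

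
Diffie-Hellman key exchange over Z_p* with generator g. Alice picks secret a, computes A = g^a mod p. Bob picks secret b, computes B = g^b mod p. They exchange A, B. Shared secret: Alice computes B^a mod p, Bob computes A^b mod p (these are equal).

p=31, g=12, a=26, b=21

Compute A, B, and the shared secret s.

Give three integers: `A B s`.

Answer: 10 29 2

Derivation:
A = 12^26 mod 31  (bits of 26 = 11010)
  bit 0 = 1: r = r^2 * 12 mod 31 = 1^2 * 12 = 1*12 = 12
  bit 1 = 1: r = r^2 * 12 mod 31 = 12^2 * 12 = 20*12 = 23
  bit 2 = 0: r = r^2 mod 31 = 23^2 = 2
  bit 3 = 1: r = r^2 * 12 mod 31 = 2^2 * 12 = 4*12 = 17
  bit 4 = 0: r = r^2 mod 31 = 17^2 = 10
  -> A = 10
B = 12^21 mod 31  (bits of 21 = 10101)
  bit 0 = 1: r = r^2 * 12 mod 31 = 1^2 * 12 = 1*12 = 12
  bit 1 = 0: r = r^2 mod 31 = 12^2 = 20
  bit 2 = 1: r = r^2 * 12 mod 31 = 20^2 * 12 = 28*12 = 26
  bit 3 = 0: r = r^2 mod 31 = 26^2 = 25
  bit 4 = 1: r = r^2 * 12 mod 31 = 25^2 * 12 = 5*12 = 29
  -> B = 29
s = B^a = 29^26 mod 31  (bits of 26 = 11010)
  bit 0 = 1: r = r^2 * 29 mod 31 = 1^2 * 29 = 1*29 = 29
  bit 1 = 1: r = r^2 * 29 mod 31 = 29^2 * 29 = 4*29 = 23
  bit 2 = 0: r = r^2 mod 31 = 23^2 = 2
  bit 3 = 1: r = r^2 * 29 mod 31 = 2^2 * 29 = 4*29 = 23
  bit 4 = 0: r = r^2 mod 31 = 23^2 = 2
  -> s = B^a = 2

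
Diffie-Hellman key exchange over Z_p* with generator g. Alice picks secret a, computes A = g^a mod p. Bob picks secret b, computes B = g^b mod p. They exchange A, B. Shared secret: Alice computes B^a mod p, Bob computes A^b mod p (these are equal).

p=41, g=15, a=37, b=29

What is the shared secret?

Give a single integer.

A = 15^37 mod 41  (bits of 37 = 100101)
  bit 0 = 1: r = r^2 * 15 mod 41 = 1^2 * 15 = 1*15 = 15
  bit 1 = 0: r = r^2 mod 41 = 15^2 = 20
  bit 2 = 0: r = r^2 mod 41 = 20^2 = 31
  bit 3 = 1: r = r^2 * 15 mod 41 = 31^2 * 15 = 18*15 = 24
  bit 4 = 0: r = r^2 mod 41 = 24^2 = 2
  bit 5 = 1: r = r^2 * 15 mod 41 = 2^2 * 15 = 4*15 = 19
  -> A = 19
B = 15^29 mod 41  (bits of 29 = 11101)
  bit 0 = 1: r = r^2 * 15 mod 41 = 1^2 * 15 = 1*15 = 15
  bit 1 = 1: r = r^2 * 15 mod 41 = 15^2 * 15 = 20*15 = 13
  bit 2 = 1: r = r^2 * 15 mod 41 = 13^2 * 15 = 5*15 = 34
  bit 3 = 0: r = r^2 mod 41 = 34^2 = 8
  bit 4 = 1: r = r^2 * 15 mod 41 = 8^2 * 15 = 23*15 = 17
  -> B = 17
s = B^a = 17^37 mod 41  (bits of 37 = 100101)
  bit 0 = 1: r = r^2 * 17 mod 41 = 1^2 * 17 = 1*17 = 17
  bit 1 = 0: r = r^2 mod 41 = 17^2 = 2
  bit 2 = 0: r = r^2 mod 41 = 2^2 = 4
  bit 3 = 1: r = r^2 * 17 mod 41 = 4^2 * 17 = 16*17 = 26
  bit 4 = 0: r = r^2 mod 41 = 26^2 = 20
  bit 5 = 1: r = r^2 * 17 mod 41 = 20^2 * 17 = 31*17 = 35
  -> s = B^a = 35

Answer: 35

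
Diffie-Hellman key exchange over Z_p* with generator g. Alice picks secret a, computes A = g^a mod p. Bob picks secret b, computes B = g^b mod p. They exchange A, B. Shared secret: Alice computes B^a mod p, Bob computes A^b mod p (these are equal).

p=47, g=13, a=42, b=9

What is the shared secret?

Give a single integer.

Answer: 2

Derivation:
A = 13^42 mod 47  (bits of 42 = 101010)
  bit 0 = 1: r = r^2 * 13 mod 47 = 1^2 * 13 = 1*13 = 13
  bit 1 = 0: r = r^2 mod 47 = 13^2 = 28
  bit 2 = 1: r = r^2 * 13 mod 47 = 28^2 * 13 = 32*13 = 40
  bit 3 = 0: r = r^2 mod 47 = 40^2 = 2
  bit 4 = 1: r = r^2 * 13 mod 47 = 2^2 * 13 = 4*13 = 5
  bit 5 = 0: r = r^2 mod 47 = 5^2 = 25
  -> A = 25
B = 13^9 mod 47  (bits of 9 = 1001)
  bit 0 = 1: r = r^2 * 13 mod 47 = 1^2 * 13 = 1*13 = 13
  bit 1 = 0: r = r^2 mod 47 = 13^2 = 28
  bit 2 = 0: r = r^2 mod 47 = 28^2 = 32
  bit 3 = 1: r = r^2 * 13 mod 47 = 32^2 * 13 = 37*13 = 11
  -> B = 11
s = B^a = 11^42 mod 47  (bits of 42 = 101010)
  bit 0 = 1: r = r^2 * 11 mod 47 = 1^2 * 11 = 1*11 = 11
  bit 1 = 0: r = r^2 mod 47 = 11^2 = 27
  bit 2 = 1: r = r^2 * 11 mod 47 = 27^2 * 11 = 24*11 = 29
  bit 3 = 0: r = r^2 mod 47 = 29^2 = 42
  bit 4 = 1: r = r^2 * 11 mod 47 = 42^2 * 11 = 25*11 = 40
  bit 5 = 0: r = r^2 mod 47 = 40^2 = 2
  -> s = B^a = 2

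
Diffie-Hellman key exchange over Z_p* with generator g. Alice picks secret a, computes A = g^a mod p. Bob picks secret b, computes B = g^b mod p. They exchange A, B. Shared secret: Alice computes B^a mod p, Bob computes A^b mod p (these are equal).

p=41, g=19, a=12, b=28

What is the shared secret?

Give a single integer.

A = 19^12 mod 41  (bits of 12 = 1100)
  bit 0 = 1: r = r^2 * 19 mod 41 = 1^2 * 19 = 1*19 = 19
  bit 1 = 1: r = r^2 * 19 mod 41 = 19^2 * 19 = 33*19 = 12
  bit 2 = 0: r = r^2 mod 41 = 12^2 = 21
  bit 3 = 0: r = r^2 mod 41 = 21^2 = 31
  -> A = 31
B = 19^28 mod 41  (bits of 28 = 11100)
  bit 0 = 1: r = r^2 * 19 mod 41 = 1^2 * 19 = 1*19 = 19
  bit 1 = 1: r = r^2 * 19 mod 41 = 19^2 * 19 = 33*19 = 12
  bit 2 = 1: r = r^2 * 19 mod 41 = 12^2 * 19 = 21*19 = 30
  bit 3 = 0: r = r^2 mod 41 = 30^2 = 39
  bit 4 = 0: r = r^2 mod 41 = 39^2 = 4
  -> B = 4
s = B^a = 4^12 mod 41  (bits of 12 = 1100)
  bit 0 = 1: r = r^2 * 4 mod 41 = 1^2 * 4 = 1*4 = 4
  bit 1 = 1: r = r^2 * 4 mod 41 = 4^2 * 4 = 16*4 = 23
  bit 2 = 0: r = r^2 mod 41 = 23^2 = 37
  bit 3 = 0: r = r^2 mod 41 = 37^2 = 16
  -> s = B^a = 16

Answer: 16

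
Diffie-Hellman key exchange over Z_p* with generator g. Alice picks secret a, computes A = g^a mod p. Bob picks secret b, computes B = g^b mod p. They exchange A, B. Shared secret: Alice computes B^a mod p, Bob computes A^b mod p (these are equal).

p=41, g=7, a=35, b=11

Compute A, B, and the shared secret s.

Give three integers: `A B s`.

A = 7^35 mod 41  (bits of 35 = 100011)
  bit 0 = 1: r = r^2 * 7 mod 41 = 1^2 * 7 = 1*7 = 7
  bit 1 = 0: r = r^2 mod 41 = 7^2 = 8
  bit 2 = 0: r = r^2 mod 41 = 8^2 = 23
  bit 3 = 0: r = r^2 mod 41 = 23^2 = 37
  bit 4 = 1: r = r^2 * 7 mod 41 = 37^2 * 7 = 16*7 = 30
  bit 5 = 1: r = r^2 * 7 mod 41 = 30^2 * 7 = 39*7 = 27
  -> A = 27
B = 7^11 mod 41  (bits of 11 = 1011)
  bit 0 = 1: r = r^2 * 7 mod 41 = 1^2 * 7 = 1*7 = 7
  bit 1 = 0: r = r^2 mod 41 = 7^2 = 8
  bit 2 = 1: r = r^2 * 7 mod 41 = 8^2 * 7 = 23*7 = 38
  bit 3 = 1: r = r^2 * 7 mod 41 = 38^2 * 7 = 9*7 = 22
  -> B = 22
s = B^a = 22^35 mod 41  (bits of 35 = 100011)
  bit 0 = 1: r = r^2 * 22 mod 41 = 1^2 * 22 = 1*22 = 22
  bit 1 = 0: r = r^2 mod 41 = 22^2 = 33
  bit 2 = 0: r = r^2 mod 41 = 33^2 = 23
  bit 3 = 0: r = r^2 mod 41 = 23^2 = 37
  bit 4 = 1: r = r^2 * 22 mod 41 = 37^2 * 22 = 16*22 = 24
  bit 5 = 1: r = r^2 * 22 mod 41 = 24^2 * 22 = 2*22 = 3
  -> s = B^a = 3

Answer: 27 22 3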